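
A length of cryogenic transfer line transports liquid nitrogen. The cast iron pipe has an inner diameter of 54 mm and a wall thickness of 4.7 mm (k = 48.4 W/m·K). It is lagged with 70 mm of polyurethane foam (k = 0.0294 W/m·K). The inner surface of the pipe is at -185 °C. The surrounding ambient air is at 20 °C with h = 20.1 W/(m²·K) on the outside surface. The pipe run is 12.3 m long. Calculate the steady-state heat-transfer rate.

Radial resistances (cylindrical: R_cond = ln(r_o/r_i)/(2πkL), R_conv = 1/(h·2πrL)):
R_cast iron pipe wall = ln(31.7/27)/(2π×48.4×12.3) = 4.29×10^-5 K/W
R_polyurethane foam = ln(101.7/31.7)/(2π×0.0294×12.3) = 0.513 K/W
R_outer film = 1/(h_o·2πr_oL) = 1/(20.1×2π×0.1017×12.3) = 0.00633 K/W
R_total = 0.5194 K/W
Q = ΔT/R_total = 205/0.5194

Q ≈ 395 W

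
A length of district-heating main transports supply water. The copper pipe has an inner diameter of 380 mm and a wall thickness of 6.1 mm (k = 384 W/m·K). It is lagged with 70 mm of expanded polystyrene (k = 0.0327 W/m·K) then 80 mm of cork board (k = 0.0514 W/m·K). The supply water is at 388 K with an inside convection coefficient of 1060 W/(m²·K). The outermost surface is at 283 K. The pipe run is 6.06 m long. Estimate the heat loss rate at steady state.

Treating each annulus and film as a series resistance:
R_inner film = 1/(h_i·2πr₁L) = 1/(1060×2π×0.19×6.06) = 1.304×10^-4 K/W
R_copper pipe wall = ln(196.1/190)/(2π×384×6.06) = 2.161×10^-6 K/W
R_expanded polystyrene = ln(266.1/196.1)/(2π×0.0327×6.06) = 0.2452 K/W
R_cork board = ln(346.1/266.1)/(2π×0.0514×6.06) = 0.1343 K/W
R_total = 0.3796 K/W
Q = ΔT/R_total = 105/0.3796

Q ≈ 277 W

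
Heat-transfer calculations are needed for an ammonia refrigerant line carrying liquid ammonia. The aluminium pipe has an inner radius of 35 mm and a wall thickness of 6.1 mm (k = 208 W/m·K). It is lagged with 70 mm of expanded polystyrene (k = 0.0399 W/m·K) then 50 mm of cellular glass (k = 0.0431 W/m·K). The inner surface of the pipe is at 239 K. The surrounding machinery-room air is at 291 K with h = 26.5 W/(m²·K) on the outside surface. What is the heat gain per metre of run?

q′ ≈ 9.67 W/m

Radial resistances (cylindrical: R_cond = ln(r_o/r_i)/(2πkL), R_conv = 1/(h·2πrL)):
R_aluminium pipe wall = ln(41.1/35)/(2π×208×1) = 1.229×10^-4 K/W
R_expanded polystyrene = ln(111.1/41.1)/(2π×0.0399×1) = 3.967 K/W
R_cellular glass = ln(161.1/111.1)/(2π×0.0431×1) = 1.372 K/W
R_outer film = 1/(h_o·2πr_oL) = 1/(26.5×2π×0.1611×1) = 0.03728 K/W
R_total = 5.376 K/W
Q = ΔT/R_total = 52/5.376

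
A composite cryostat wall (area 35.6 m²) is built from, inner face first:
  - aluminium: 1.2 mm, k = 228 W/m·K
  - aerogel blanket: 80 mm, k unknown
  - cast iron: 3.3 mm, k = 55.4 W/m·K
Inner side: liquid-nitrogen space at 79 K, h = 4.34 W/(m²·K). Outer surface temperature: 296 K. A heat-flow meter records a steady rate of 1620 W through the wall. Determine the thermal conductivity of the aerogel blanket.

k ≈ 0.0176 W/(m·K)

Thermal resistances in series:
R_inner film = 1/(h_i·A) = 1/(4.34×35.6) = 0.006472 K/W
R_aluminium = L/(kA) = 0.0012/(228×35.6) = 1.478×10^-7 K/W
R_cast iron = L/(kA) = 0.0033/(55.4×35.6) = 1.673×10^-6 K/W
Sum of known resistances R_other = 0.006474 K/W
Total R = ΔT/Q = 217/1620 = 0.134 K/W
R_aerogel blanket = R_total − R_other = 0.1275 K/W
k = L/(R·A) = 0.08/(0.1275×35.6)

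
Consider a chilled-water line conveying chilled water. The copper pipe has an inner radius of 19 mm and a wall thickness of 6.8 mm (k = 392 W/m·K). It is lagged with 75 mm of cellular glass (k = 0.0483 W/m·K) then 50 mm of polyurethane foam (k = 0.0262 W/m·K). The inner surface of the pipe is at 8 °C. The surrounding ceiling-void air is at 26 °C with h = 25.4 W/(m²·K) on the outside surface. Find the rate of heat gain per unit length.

Cylindrical conduction, so R = ln(r₂/r₁)/(2πkL) per layer, in series:
R_copper pipe wall = ln(25.8/19)/(2π×392×1) = 1.242×10^-4 K/W
R_cellular glass = ln(100.8/25.8)/(2π×0.0483×1) = 4.49 K/W
R_polyurethane foam = ln(150.8/100.8)/(2π×0.0262×1) = 2.447 K/W
R_outer film = 1/(h_o·2πr_oL) = 1/(25.4×2π×0.1508×1) = 0.04155 K/W
R_total = 6.979 K/W
Q = ΔT/R_total = 18/6.979

q′ ≈ 2.58 W/m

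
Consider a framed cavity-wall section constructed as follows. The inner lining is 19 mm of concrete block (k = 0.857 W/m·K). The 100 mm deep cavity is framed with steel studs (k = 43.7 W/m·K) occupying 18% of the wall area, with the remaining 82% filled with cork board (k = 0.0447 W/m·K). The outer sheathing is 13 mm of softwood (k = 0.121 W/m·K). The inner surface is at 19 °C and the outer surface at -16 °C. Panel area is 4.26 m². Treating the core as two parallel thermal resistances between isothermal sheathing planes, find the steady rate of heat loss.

Sheathing layers in series; stud and cavity paths in parallel between them.
R_inner = 0.019/(0.857×4.26) = 0.005204 K/W
R_stud  = 0.1/(43.7×0.18×4.26) = 0.002984 K/W
R_cav   = 0.1/(0.0447×0.82×4.26) = 0.6404 K/W
1/R_core = 1/R_stud + 1/R_cav → R_core = 0.00297 K/W
R_outer = 0.013/(0.121×4.26) = 0.02522 K/W
R_total = 0.03339 K/W
Q = ΔT/R_total = 35/0.03339

Q ≈ 1050 W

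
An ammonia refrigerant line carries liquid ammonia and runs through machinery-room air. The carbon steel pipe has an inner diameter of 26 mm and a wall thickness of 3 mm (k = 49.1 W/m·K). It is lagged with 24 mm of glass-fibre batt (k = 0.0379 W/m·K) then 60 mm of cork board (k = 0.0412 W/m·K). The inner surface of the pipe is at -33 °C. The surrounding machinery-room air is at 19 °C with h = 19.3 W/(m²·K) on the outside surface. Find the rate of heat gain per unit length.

q′ ≈ 6.96 W/m

Cylindrical conduction, so R = ln(r₂/r₁)/(2πkL) per layer, in series:
R_carbon steel pipe wall = ln(16/13)/(2π×49.1×1) = 6.731×10^-4 K/W
R_glass-fibre batt = ln(40/16)/(2π×0.0379×1) = 3.848 K/W
R_cork board = ln(100/40)/(2π×0.0412×1) = 3.54 K/W
R_outer film = 1/(h_o·2πr_oL) = 1/(19.3×2π×0.1×1) = 0.08246 K/W
R_total = 7.471 K/W
Q = ΔT/R_total = 52/7.471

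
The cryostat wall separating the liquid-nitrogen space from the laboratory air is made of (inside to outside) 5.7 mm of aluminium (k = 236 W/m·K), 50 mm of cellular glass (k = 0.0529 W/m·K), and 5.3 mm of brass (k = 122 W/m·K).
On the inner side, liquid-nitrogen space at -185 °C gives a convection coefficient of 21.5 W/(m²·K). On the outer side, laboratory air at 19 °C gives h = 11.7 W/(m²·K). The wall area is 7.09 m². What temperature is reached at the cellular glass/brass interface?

Model the wall as resistances in series:
R_inner film = 1/(h_i·A) = 1/(21.5×7.09) = 0.00656 K/W
R_aluminium = L/(kA) = 0.0057/(236×7.09) = 3.407×10^-6 K/W
R_cellular glass = L/(kA) = 0.05/(0.0529×7.09) = 0.1333 K/W
R_brass = L/(kA) = 0.0053/(122×7.09) = 6.127×10^-6 K/W
R_outer film = 1/(h_o·A) = 1/(11.7×7.09) = 0.01206 K/W
R_total = 0.1519 K/W;  Q = ΔT/R_total = 204/0.1519 = 1343 W
T_interface = T_inner + Q·ΣR(inner→interface) = -185 + 1340×0.1399

T ≈ 2.81 °C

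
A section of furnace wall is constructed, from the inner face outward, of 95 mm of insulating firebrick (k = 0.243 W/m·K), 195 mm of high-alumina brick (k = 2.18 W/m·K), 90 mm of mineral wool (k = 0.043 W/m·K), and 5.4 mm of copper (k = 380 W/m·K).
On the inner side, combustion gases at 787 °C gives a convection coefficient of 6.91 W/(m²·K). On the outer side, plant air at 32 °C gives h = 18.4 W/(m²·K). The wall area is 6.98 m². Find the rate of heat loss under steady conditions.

Q ≈ 1900 W

Treating each layer as a thermal resistance in series:
R_inner film = 1/(h_i·A) = 1/(6.91×6.98) = 0.02073 K/W
R_insulating firebrick = L/(kA) = 0.095/(0.243×6.98) = 0.05601 K/W
R_high-alumina brick = L/(kA) = 0.195/(2.18×6.98) = 0.01282 K/W
R_mineral wool = L/(kA) = 0.09/(0.043×6.98) = 0.2999 K/W
R_copper = L/(kA) = 0.0054/(380×6.98) = 2.036×10^-6 K/W
R_outer film = 1/(h_o·A) = 1/(18.4×6.98) = 0.007786 K/W
R_total = 0.3972 K/W
Q = ΔT / R_total = 755 / 0.3972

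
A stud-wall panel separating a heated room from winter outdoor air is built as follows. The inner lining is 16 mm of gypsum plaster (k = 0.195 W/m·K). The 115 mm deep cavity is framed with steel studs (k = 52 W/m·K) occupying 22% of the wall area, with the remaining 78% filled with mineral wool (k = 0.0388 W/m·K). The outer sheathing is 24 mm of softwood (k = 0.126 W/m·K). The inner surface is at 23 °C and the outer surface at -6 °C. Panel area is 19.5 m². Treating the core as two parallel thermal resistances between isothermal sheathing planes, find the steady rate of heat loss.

Q ≈ 2000 W

Sheathing layers in series; stud and cavity paths in parallel between them.
R_inner = 0.016/(0.195×19.5) = 0.004208 K/W
R_stud  = 0.115/(52×0.22×19.5) = 5.155×10^-4 K/W
R_cav   = 0.115/(0.0388×0.78×19.5) = 0.1949 K/W
1/R_core = 1/R_stud + 1/R_cav → R_core = 5.141×10^-4 K/W
R_outer = 0.024/(0.126×19.5) = 0.009768 K/W
R_total = 0.01449 K/W
Q = ΔT/R_total = 29/0.01449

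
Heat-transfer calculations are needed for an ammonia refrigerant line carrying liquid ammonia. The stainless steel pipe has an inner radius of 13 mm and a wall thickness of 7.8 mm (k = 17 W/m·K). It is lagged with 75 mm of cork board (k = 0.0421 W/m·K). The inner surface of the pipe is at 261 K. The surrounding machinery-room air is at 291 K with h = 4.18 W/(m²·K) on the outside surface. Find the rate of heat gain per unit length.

Cylindrical conduction, so R = ln(r₂/r₁)/(2πkL) per layer, in series:
R_stainless steel pipe wall = ln(20.8/13)/(2π×17×1) = 0.0044 K/W
R_cork board = ln(95.8/20.8)/(2π×0.0421×1) = 5.774 K/W
R_outer film = 1/(h_o·2πr_oL) = 1/(4.18×2π×0.0958×1) = 0.3974 K/W
R_total = 6.176 K/W
Q = ΔT/R_total = 30/6.176

q′ ≈ 4.86 W/m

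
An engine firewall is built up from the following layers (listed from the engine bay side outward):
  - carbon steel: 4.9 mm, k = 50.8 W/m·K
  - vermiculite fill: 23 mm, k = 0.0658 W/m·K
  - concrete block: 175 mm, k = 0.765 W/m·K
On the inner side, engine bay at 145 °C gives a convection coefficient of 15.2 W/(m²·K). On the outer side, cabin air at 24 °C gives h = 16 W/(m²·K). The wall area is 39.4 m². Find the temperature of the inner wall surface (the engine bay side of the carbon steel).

Using the resistance-network approach (series):
R_inner film = 1/(h_i·A) = 1/(15.2×39.4) = 0.00167 K/W
R_carbon steel = L/(kA) = 0.0049/(50.8×39.4) = 2.448×10^-6 K/W
R_vermiculite fill = L/(kA) = 0.023/(0.0658×39.4) = 0.008872 K/W
R_concrete block = L/(kA) = 0.175/(0.765×39.4) = 0.005806 K/W
R_outer film = 1/(h_o·A) = 1/(16×39.4) = 0.001586 K/W
R_total = 0.01794 K/W;  Q = ΔT/R_total = 121/0.01794 = 6746 W
T_interface = T_inner − Q·ΣR(inner→interface) = 145 − 6750×0.00167

T ≈ 134 °C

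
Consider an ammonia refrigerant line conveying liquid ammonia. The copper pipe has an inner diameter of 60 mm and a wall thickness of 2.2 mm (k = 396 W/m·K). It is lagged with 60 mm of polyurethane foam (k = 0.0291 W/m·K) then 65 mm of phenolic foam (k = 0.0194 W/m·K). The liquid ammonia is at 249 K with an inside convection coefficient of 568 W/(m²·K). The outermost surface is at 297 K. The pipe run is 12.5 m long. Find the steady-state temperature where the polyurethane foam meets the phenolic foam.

Per-layer cylindrical resistances, series-summed:
R_inner film = 1/(h_i·2πr₁L) = 1/(568×2π×0.03×12.5) = 7.472×10^-4 K/W
R_copper pipe wall = ln(32.2/30)/(2π×396×12.5) = 2.275×10^-6 K/W
R_polyurethane foam = ln(92.2/32.2)/(2π×0.0291×12.5) = 0.4603 K/W
R_phenolic foam = ln(157.2/92.2)/(2π×0.0194×12.5) = 0.3502 K/W
R_total = 0.8112 K/W
Q = ΔT/R_total = 48/0.8112
Q = 59.2 W
T_interface = T_inner + Q·ΣR(inner→interface) = 249 + 59.2×0.461

T ≈ 276 K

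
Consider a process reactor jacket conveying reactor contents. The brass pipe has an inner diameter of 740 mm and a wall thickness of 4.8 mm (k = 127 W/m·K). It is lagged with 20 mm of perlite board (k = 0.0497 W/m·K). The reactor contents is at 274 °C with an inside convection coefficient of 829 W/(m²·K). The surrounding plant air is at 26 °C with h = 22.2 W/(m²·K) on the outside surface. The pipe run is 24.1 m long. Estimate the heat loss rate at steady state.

Treating each annulus and film as a series resistance:
R_inner film = 1/(h_i·2πr₁L) = 1/(829×2π×0.37×24.1) = 2.153×10^-5 K/W
R_brass pipe wall = ln(374.8/370)/(2π×127×24.1) = 6.703×10^-7 K/W
R_perlite board = ln(394.8/374.8)/(2π×0.0497×24.1) = 0.006908 K/W
R_outer film = 1/(h_o·2πr_oL) = 1/(22.2×2π×0.3948×24.1) = 7.535×10^-4 K/W
R_total = 0.007683 K/W
Q = ΔT/R_total = 248/0.007683

Q ≈ 32300 W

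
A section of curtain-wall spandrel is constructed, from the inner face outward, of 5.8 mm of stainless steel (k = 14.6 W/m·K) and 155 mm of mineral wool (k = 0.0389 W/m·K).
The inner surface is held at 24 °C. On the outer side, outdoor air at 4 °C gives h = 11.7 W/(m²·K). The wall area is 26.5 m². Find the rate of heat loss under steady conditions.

Q ≈ 130 W

Treating each layer as a thermal resistance in series:
R_stainless steel = L/(kA) = 0.0058/(14.6×26.5) = 1.499×10^-5 K/W
R_mineral wool = L/(kA) = 0.155/(0.0389×26.5) = 0.1504 K/W
R_outer film = 1/(h_o·A) = 1/(11.7×26.5) = 0.003225 K/W
R_total = 0.1536 K/W
Q = ΔT / R_total = 20 / 0.1536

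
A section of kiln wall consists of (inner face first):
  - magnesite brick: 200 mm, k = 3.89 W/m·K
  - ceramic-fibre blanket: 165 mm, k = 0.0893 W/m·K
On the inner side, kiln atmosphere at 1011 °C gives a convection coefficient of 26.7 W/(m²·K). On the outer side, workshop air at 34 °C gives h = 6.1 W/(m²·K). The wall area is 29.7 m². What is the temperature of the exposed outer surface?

T ≈ 110 °C

Treating each layer as a thermal resistance in series:
R_inner film = 1/(h_i·A) = 1/(26.7×29.7) = 0.001261 K/W
R_magnesite brick = L/(kA) = 0.2/(3.89×29.7) = 0.001731 K/W
R_ceramic-fibre blanket = L/(kA) = 0.165/(0.0893×29.7) = 0.06221 K/W
R_outer film = 1/(h_o·A) = 1/(6.1×29.7) = 0.00552 K/W
R_total = 0.07072 K/W;  Q = ΔT/R_total = 977/0.07072 = 13810 W
T_interface = T_inner − Q·ΣR(inner→interface) = 1011 − 13800×0.0652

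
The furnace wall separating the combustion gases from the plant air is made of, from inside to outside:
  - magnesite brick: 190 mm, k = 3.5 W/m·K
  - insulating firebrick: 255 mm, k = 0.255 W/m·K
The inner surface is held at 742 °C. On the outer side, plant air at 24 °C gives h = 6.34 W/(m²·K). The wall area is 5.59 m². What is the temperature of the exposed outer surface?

T ≈ 117 °C

Model the wall as resistances in series:
R_magnesite brick = L/(kA) = 0.19/(3.5×5.59) = 0.009711 K/W
R_insulating firebrick = L/(kA) = 0.255/(0.255×5.59) = 0.1789 K/W
R_outer film = 1/(h_o·A) = 1/(6.34×5.59) = 0.02822 K/W
R_total = 0.2168 K/W;  Q = ΔT/R_total = 718/0.2168 = 3312 W
T_interface = T_inner − Q·ΣR(inner→interface) = 742 − 3310×0.1886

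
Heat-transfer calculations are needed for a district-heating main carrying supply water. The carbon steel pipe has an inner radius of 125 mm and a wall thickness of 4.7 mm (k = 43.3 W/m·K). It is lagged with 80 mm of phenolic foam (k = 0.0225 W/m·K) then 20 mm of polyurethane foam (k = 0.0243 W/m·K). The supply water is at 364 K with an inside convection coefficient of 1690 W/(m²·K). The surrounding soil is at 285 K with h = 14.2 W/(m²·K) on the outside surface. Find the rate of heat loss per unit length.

Radial resistances (cylindrical: R_cond = ln(r_o/r_i)/(2πkL), R_conv = 1/(h·2πrL)):
R_inner film = 1/(h_i·2πr₁L) = 1/(1690×2π×0.125×1) = 7.534×10^-4 K/W
R_carbon steel pipe wall = ln(129.7/125)/(2π×43.3×1) = 1.357×10^-4 K/W
R_phenolic foam = ln(209.7/129.7)/(2π×0.0225×1) = 3.399 K/W
R_polyurethane foam = ln(229.7/209.7)/(2π×0.0243×1) = 0.5966 K/W
R_outer film = 1/(h_o·2πr_oL) = 1/(14.2×2π×0.2297×1) = 0.04879 K/W
R_total = 4.045 K/W
Q = ΔT/R_total = 79/4.045

q′ ≈ 19.5 W/m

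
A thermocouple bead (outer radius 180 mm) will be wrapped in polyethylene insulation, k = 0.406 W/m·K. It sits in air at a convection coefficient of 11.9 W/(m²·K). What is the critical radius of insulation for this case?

r_cr ≈ 68.2 mm

For a sphere r_cr = 2k/h = 2×0.406/11.9
r_cr = 68.2 mm; since the bare radius (180 mm) is above r_cr, any added insulation will reduce heat loss.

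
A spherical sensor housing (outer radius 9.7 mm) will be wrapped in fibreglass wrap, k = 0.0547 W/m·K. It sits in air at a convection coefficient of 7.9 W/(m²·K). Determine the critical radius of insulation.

For a sphere r_cr = 2k/h = 2×0.0547/7.9
r_cr = 13.8 mm; since the bare radius (9.7 mm) is below r_cr, adding a thin layer of insulation will *increase* heat loss.

r_cr ≈ 13.8 mm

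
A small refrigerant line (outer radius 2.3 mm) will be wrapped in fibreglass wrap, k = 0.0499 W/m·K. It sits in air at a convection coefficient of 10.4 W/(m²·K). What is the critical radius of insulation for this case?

For a cylinder r_cr = k/h = 0.0499/10.4
r_cr = 4.8 mm; since the bare radius (2.3 mm) is below r_cr, adding a thin layer of insulation will *increase* heat loss.

r_cr ≈ 4.8 mm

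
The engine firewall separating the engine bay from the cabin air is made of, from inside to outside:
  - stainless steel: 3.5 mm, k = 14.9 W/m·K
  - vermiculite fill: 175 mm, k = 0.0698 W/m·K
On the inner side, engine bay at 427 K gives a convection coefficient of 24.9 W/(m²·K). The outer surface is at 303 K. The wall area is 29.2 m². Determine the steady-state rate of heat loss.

Series thermal resistances:
R_inner film = 1/(h_i·A) = 1/(24.9×29.2) = 0.001375 K/W
R_stainless steel = L/(kA) = 0.0035/(14.9×29.2) = 8.044×10^-6 K/W
R_vermiculite fill = L/(kA) = 0.175/(0.0698×29.2) = 0.08586 K/W
R_total = 0.08725 K/W
Q = ΔT / R_total = 124 / 0.08725

Q ≈ 1420 W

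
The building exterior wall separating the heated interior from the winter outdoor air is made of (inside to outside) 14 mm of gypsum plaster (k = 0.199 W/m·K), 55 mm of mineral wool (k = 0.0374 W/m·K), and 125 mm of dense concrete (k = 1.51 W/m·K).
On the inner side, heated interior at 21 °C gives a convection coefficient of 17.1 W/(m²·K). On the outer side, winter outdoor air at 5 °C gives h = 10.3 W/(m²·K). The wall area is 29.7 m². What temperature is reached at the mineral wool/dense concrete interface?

T ≈ 6.62 °C

Series thermal resistances:
R_inner film = 1/(h_i·A) = 1/(17.1×29.7) = 0.001969 K/W
R_gypsum plaster = L/(kA) = 0.014/(0.199×29.7) = 0.002369 K/W
R_mineral wool = L/(kA) = 0.055/(0.0374×29.7) = 0.04951 K/W
R_dense concrete = L/(kA) = 0.125/(1.51×29.7) = 0.002787 K/W
R_outer film = 1/(h_o·A) = 1/(10.3×29.7) = 0.003269 K/W
R_total = 0.05991 K/W;  Q = ΔT/R_total = 16/0.05991 = 267.1 W
T_interface = T_inner − Q·ΣR(inner→interface) = 21 − 267×0.05385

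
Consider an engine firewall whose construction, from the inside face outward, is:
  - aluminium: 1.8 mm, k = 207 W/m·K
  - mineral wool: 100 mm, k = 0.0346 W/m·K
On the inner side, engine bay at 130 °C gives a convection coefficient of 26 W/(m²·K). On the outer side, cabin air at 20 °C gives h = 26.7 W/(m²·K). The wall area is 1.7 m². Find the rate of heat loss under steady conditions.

Model the wall as resistances in series:
R_inner film = 1/(h_i·A) = 1/(26×1.7) = 0.02262 K/W
R_aluminium = L/(kA) = 0.0018/(207×1.7) = 5.115×10^-6 K/W
R_mineral wool = L/(kA) = 0.1/(0.0346×1.7) = 1.7 K/W
R_outer film = 1/(h_o·A) = 1/(26.7×1.7) = 0.02203 K/W
R_total = 1.745 K/W
Q = ΔT / R_total = 110 / 1.745

Q ≈ 63 W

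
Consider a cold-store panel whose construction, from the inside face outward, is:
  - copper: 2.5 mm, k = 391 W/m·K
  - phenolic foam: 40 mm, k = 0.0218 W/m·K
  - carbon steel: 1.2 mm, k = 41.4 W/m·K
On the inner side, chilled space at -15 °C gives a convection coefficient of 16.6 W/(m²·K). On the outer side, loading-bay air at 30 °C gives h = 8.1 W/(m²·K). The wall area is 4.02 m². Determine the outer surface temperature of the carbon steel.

Treating each layer as a thermal resistance in series:
R_inner film = 1/(h_i·A) = 1/(16.6×4.02) = 0.01499 K/W
R_copper = L/(kA) = 0.0025/(391×4.02) = 1.591×10^-6 K/W
R_phenolic foam = L/(kA) = 0.04/(0.0218×4.02) = 0.4564 K/W
R_carbon steel = L/(kA) = 0.0012/(41.4×4.02) = 7.21×10^-6 K/W
R_outer film = 1/(h_o·A) = 1/(8.1×4.02) = 0.03071 K/W
R_total = 0.5021 K/W;  Q = ΔT/R_total = 45/0.5021 = 89.62 W
T_interface = T_inner + Q·ΣR(inner→interface) = -15 + 89.6×0.4714

T ≈ 27.2 °C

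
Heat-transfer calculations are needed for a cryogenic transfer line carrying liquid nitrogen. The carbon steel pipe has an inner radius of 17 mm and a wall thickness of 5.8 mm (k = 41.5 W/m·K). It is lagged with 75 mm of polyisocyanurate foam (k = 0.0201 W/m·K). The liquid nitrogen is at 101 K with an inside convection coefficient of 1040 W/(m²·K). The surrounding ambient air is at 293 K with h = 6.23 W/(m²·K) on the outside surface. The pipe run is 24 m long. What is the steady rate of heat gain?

Per-layer cylindrical resistances, series-summed:
R_inner film = 1/(h_i·2πr₁L) = 1/(1040×2π×0.017×24) = 3.751×10^-4 K/W
R_carbon steel pipe wall = ln(22.8/17)/(2π×41.5×24) = 4.691×10^-5 K/W
R_polyisocyanurate foam = ln(97.8/22.8)/(2π×0.0201×24) = 0.4804 K/W
R_outer film = 1/(h_o·2πr_oL) = 1/(6.23×2π×0.0978×24) = 0.01088 K/W
R_total = 0.4917 K/W
Q = ΔT/R_total = 192/0.4917

Q ≈ 390 W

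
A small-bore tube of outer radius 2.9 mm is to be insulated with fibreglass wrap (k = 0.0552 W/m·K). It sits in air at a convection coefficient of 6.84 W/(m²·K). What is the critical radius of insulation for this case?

For a cylinder r_cr = k/h = 0.0552/6.84
r_cr = 8.07 mm; since the bare radius (2.9 mm) is below r_cr, adding a thin layer of insulation will *increase* heat loss.

r_cr ≈ 8.07 mm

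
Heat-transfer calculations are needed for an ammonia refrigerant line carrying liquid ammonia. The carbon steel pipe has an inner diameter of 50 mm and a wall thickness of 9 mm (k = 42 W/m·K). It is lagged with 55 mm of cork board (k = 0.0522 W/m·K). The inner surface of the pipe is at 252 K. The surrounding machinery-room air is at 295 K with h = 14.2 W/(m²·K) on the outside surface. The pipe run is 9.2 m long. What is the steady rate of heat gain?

Treating each annulus and film as a series resistance:
R_carbon steel pipe wall = ln(34/25)/(2π×42×9.2) = 1.267×10^-4 K/W
R_cork board = ln(89/34)/(2π×0.0522×9.2) = 0.3189 K/W
R_outer film = 1/(h_o·2πr_oL) = 1/(14.2×2π×0.089×9.2) = 0.01369 K/W
R_total = 0.3327 K/W
Q = ΔT/R_total = 43/0.3327

Q ≈ 129 W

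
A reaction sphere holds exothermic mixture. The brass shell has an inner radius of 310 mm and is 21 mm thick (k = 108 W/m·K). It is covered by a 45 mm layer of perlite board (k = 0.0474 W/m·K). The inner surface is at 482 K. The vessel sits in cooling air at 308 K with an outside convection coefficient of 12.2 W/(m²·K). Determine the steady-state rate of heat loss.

Q ≈ 266 W

Each spherical layer contributes R = (1/r_i − 1/r_o)/(4πk):
R_brass shell = (1/0.31 − 1/0.331)/(4π×108) = 1.508×10^-4 K/W
R_perlite board = (1/0.331 − 1/0.376)/(4π×0.0474) = 0.607 K/W
R_outer film = 1/(h·4πr_o²) = 1/(12.2×4π×0.376²) = 0.04614 K/W
R_total = 0.6533 K/W
Q = ΔT/R_total = 174/0.6533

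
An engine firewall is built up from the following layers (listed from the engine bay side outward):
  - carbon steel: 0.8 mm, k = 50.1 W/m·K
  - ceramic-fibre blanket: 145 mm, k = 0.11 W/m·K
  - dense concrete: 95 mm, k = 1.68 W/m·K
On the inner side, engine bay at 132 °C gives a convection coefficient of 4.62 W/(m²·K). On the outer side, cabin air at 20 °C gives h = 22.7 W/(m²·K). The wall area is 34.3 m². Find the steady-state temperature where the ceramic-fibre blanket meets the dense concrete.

T ≈ 26.9 °C

Thermal resistances in series:
R_inner film = 1/(h_i·A) = 1/(4.62×34.3) = 0.006311 K/W
R_carbon steel = L/(kA) = 0.0008/(50.1×34.3) = 4.655×10^-7 K/W
R_ceramic-fibre blanket = L/(kA) = 0.145/(0.11×34.3) = 0.03843 K/W
R_dense concrete = L/(kA) = 0.095/(1.68×34.3) = 0.001649 K/W
R_outer film = 1/(h_o·A) = 1/(22.7×34.3) = 0.001284 K/W
R_total = 0.04767 K/W;  Q = ΔT/R_total = 112/0.04767 = 2349 W
T_interface = T_inner − Q·ΣR(inner→interface) = 132 − 2350×0.04474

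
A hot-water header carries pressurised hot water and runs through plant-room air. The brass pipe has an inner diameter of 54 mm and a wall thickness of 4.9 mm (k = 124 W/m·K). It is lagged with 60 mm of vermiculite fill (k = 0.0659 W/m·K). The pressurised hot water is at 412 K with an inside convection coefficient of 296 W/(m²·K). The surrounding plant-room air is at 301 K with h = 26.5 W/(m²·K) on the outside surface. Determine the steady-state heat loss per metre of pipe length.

For a radial system each layer contributes R = ln(r_out/r_in)/(2πkL); films add R = 1/(hA).
R_inner film = 1/(h_i·2πr₁L) = 1/(296×2π×0.027×1) = 0.01991 K/W
R_brass pipe wall = ln(31.9/27)/(2π×124×1) = 2.14×10^-4 K/W
R_vermiculite fill = ln(91.9/31.9)/(2π×0.0659×1) = 2.555 K/W
R_outer film = 1/(h_o·2πr_oL) = 1/(26.5×2π×0.0919×1) = 0.06535 K/W
R_total = 2.641 K/W
Q = ΔT/R_total = 111/2.641

q′ ≈ 42 W/m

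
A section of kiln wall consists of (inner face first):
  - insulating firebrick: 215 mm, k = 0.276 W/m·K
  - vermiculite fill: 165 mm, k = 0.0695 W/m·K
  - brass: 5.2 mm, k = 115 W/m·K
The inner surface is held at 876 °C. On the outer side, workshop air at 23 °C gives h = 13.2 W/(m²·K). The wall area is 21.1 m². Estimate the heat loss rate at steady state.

Q ≈ 5570 W

Model the wall as resistances in series:
R_insulating firebrick = L/(kA) = 0.215/(0.276×21.1) = 0.03692 K/W
R_vermiculite fill = L/(kA) = 0.165/(0.0695×21.1) = 0.1125 K/W
R_brass = L/(kA) = 0.0052/(115×21.1) = 2.143×10^-6 K/W
R_outer film = 1/(h_o·A) = 1/(13.2×21.1) = 0.00359 K/W
R_total = 0.153 K/W
Q = ΔT / R_total = 853 / 0.153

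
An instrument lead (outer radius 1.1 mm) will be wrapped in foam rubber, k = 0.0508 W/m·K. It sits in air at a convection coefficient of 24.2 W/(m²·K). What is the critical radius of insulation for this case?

r_cr ≈ 2.1 mm

For a cylinder r_cr = k/h = 0.0508/24.2
r_cr = 2.1 mm; since the bare radius (1.1 mm) is below r_cr, adding a thin layer of insulation will *increase* heat loss.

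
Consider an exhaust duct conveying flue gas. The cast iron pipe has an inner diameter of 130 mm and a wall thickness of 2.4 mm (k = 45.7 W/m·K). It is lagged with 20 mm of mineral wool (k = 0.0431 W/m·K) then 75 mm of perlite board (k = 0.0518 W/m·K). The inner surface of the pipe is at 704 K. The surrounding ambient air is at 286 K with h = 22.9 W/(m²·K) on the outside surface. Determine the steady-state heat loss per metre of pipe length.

Treating each annulus and film as a series resistance:
R_cast iron pipe wall = ln(67.4/65)/(2π×45.7×1) = 1.263×10^-4 K/W
R_mineral wool = ln(87.4/67.4)/(2π×0.0431×1) = 0.9595 K/W
R_perlite board = ln(162.4/87.4)/(2π×0.0518×1) = 1.904 K/W
R_outer film = 1/(h_o·2πr_oL) = 1/(22.9×2π×0.1624×1) = 0.0428 K/W
R_total = 2.906 K/W
Q = ΔT/R_total = 418/2.906

q′ ≈ 144 W/m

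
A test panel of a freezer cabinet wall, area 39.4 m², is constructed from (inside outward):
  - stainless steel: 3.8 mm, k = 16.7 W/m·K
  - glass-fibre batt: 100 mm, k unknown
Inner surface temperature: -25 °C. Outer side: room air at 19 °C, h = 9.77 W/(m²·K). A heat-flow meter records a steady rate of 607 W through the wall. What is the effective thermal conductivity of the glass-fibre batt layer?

Treating each layer as a thermal resistance in series:
R_stainless steel = L/(kA) = 0.0038/(16.7×39.4) = 5.775×10^-6 K/W
R_outer film = 1/(h_o·A) = 1/(9.77×39.4) = 0.002598 K/W
Sum of known resistances R_other = 0.002604 K/W
Total R = ΔT/Q = 44/607 = 0.07249 K/W
R_glass-fibre batt = R_total − R_other = 0.06988 K/W
k = L/(R·A) = 0.1/(0.06988×39.4)

k ≈ 0.0363 W/(m·K)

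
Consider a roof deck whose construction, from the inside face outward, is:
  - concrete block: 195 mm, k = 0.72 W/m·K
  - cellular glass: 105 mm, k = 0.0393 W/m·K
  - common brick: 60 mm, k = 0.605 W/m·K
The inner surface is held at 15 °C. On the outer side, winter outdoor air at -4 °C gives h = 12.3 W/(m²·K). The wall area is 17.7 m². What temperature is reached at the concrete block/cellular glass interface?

Thermal resistances in series:
R_concrete block = L/(kA) = 0.195/(0.72×17.7) = 0.0153 K/W
R_cellular glass = L/(kA) = 0.105/(0.0393×17.7) = 0.1509 K/W
R_common brick = L/(kA) = 0.06/(0.605×17.7) = 0.005603 K/W
R_outer film = 1/(h_o·A) = 1/(12.3×17.7) = 0.004593 K/W
R_total = 0.1764 K/W;  Q = ΔT/R_total = 19/0.1764 = 107.7 W
T_interface = T_inner − Q·ΣR(inner→interface) = 15 − 108×0.0153

T ≈ 13.4 °C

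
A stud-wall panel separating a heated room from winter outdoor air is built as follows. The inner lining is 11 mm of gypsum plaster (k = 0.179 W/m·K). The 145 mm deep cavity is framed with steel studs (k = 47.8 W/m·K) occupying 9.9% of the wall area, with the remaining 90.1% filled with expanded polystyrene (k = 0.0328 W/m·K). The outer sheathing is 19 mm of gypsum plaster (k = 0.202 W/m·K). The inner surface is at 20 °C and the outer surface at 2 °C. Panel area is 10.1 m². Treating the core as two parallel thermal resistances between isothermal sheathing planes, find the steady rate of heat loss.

Sheathing layers in series; stud and cavity paths in parallel between them.
R_inner = 0.011/(0.179×10.1) = 0.006084 K/W
R_stud  = 0.145/(47.8×0.099×10.1) = 0.003034 K/W
R_cav   = 0.145/(0.0328×0.901×10.1) = 0.4858 K/W
1/R_core = 1/R_stud + 1/R_cav → R_core = 0.003015 K/W
R_outer = 0.019/(0.202×10.1) = 0.009313 K/W
R_total = 0.01841 K/W
Q = ΔT/R_total = 18/0.01841

Q ≈ 978 W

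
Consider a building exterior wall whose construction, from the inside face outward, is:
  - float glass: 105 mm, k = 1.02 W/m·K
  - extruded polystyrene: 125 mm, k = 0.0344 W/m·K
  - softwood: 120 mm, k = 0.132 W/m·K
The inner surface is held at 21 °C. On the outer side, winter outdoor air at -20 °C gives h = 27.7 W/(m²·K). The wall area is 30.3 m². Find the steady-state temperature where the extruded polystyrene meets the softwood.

T ≈ -11.7 °C

Using the resistance-network approach (series):
R_float glass = L/(kA) = 0.105/(1.02×30.3) = 0.003397 K/W
R_extruded polystyrene = L/(kA) = 0.125/(0.0344×30.3) = 0.1199 K/W
R_softwood = L/(kA) = 0.12/(0.132×30.3) = 0.03 K/W
R_outer film = 1/(h_o·A) = 1/(27.7×30.3) = 0.001191 K/W
R_total = 0.1545 K/W;  Q = ΔT/R_total = 41/0.1545 = 265.3 W
T_interface = T_inner − Q·ΣR(inner→interface) = 21 − 265×0.1233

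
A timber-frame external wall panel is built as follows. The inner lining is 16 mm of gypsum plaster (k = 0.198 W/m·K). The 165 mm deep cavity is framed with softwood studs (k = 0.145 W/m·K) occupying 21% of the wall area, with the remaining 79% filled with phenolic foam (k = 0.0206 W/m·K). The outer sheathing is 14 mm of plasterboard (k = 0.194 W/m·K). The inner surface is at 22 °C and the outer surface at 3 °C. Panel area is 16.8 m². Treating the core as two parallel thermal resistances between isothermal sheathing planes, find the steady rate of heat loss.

Sheathing layers in series; stud and cavity paths in parallel between them.
R_inner = 0.016/(0.198×16.8) = 0.00481 K/W
R_stud  = 0.165/(0.145×0.21×16.8) = 0.3225 K/W
R_cav   = 0.165/(0.0206×0.79×16.8) = 0.6035 K/W
1/R_core = 1/R_stud + 1/R_cav → R_core = 0.2102 K/W
R_outer = 0.014/(0.194×16.8) = 0.004296 K/W
R_total = 0.2193 K/W
Q = ΔT/R_total = 19/0.2193

Q ≈ 86.6 W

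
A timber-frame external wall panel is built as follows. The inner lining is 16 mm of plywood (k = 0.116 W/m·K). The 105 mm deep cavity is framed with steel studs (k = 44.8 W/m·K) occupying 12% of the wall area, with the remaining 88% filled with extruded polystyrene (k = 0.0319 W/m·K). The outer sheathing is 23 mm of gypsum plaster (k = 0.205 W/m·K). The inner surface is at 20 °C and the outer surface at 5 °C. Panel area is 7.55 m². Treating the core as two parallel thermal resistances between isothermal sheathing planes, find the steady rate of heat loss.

Q ≈ 420 W

Sheathing layers in series; stud and cavity paths in parallel between them.
R_inner = 0.016/(0.116×7.55) = 0.01827 K/W
R_stud  = 0.105/(44.8×0.12×7.55) = 0.002587 K/W
R_cav   = 0.105/(0.0319×0.88×7.55) = 0.4954 K/W
1/R_core = 1/R_stud + 1/R_cav → R_core = 0.002573 K/W
R_outer = 0.023/(0.205×7.55) = 0.01486 K/W
R_total = 0.0357 K/W
Q = ΔT/R_total = 15/0.0357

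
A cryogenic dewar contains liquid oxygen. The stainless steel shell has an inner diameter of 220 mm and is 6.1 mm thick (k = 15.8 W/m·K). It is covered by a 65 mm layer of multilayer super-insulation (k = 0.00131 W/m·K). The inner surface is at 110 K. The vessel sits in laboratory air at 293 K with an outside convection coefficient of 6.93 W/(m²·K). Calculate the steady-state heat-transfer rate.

For a spherical shell R = (1/r₁ − 1/r₂)/(4πk); film R = 1/(h·4πr²). In series:
R_stainless steel shell = (1/0.11 − 1/0.1161)/(4π×15.8) = 0.002406 K/W
R_multilayer super-insulation = (1/0.1161 − 1/0.1811)/(4π×0.00131) = 187.8 K/W
R_outer film = 1/(h·4πr_o²) = 1/(6.93×4π×0.1811²) = 0.3501 K/W
R_total = 188.1 K/W
Q = ΔT/R_total = 183/188.1

Q ≈ 0.973 W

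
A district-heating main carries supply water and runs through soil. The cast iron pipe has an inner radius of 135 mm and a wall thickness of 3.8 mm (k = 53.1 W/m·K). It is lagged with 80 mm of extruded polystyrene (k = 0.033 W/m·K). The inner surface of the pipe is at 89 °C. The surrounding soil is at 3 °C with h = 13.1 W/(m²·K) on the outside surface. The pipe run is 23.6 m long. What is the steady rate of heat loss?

Q ≈ 902 W

Treating each annulus and film as a series resistance:
R_cast iron pipe wall = ln(138.8/135)/(2π×53.1×23.6) = 3.526×10^-6 K/W
R_extruded polystyrene = ln(218.8/138.8)/(2π×0.033×23.6) = 0.09301 K/W
R_outer film = 1/(h_o·2πr_oL) = 1/(13.1×2π×0.2188×23.6) = 0.002353 K/W
R_total = 0.09537 K/W
Q = ΔT/R_total = 86/0.09537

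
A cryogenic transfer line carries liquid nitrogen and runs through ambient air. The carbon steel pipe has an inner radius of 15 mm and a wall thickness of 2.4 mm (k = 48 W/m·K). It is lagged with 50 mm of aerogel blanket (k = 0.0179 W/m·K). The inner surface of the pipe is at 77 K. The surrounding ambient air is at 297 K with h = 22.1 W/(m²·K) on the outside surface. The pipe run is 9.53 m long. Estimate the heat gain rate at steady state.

Treating each annulus and film as a series resistance:
R_carbon steel pipe wall = ln(17.4/15)/(2π×48×9.53) = 5.164×10^-5 K/W
R_aerogel blanket = ln(67.4/17.4)/(2π×0.0179×9.53) = 1.263 K/W
R_outer film = 1/(h_o·2πr_oL) = 1/(22.1×2π×0.0674×9.53) = 0.01121 K/W
R_total = 1.275 K/W
Q = ΔT/R_total = 220/1.275

Q ≈ 173 W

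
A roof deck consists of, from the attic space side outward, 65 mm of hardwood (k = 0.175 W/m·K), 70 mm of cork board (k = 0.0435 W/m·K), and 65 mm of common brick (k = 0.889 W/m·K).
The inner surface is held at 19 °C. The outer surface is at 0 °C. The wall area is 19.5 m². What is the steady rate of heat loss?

Thermal resistances in series:
R_hardwood = L/(kA) = 0.065/(0.175×19.5) = 0.01905 K/W
R_cork board = L/(kA) = 0.07/(0.0435×19.5) = 0.08252 K/W
R_common brick = L/(kA) = 0.065/(0.889×19.5) = 0.00375 K/W
R_total = 0.1053 K/W
Q = ΔT / R_total = 19 / 0.1053

Q ≈ 180 W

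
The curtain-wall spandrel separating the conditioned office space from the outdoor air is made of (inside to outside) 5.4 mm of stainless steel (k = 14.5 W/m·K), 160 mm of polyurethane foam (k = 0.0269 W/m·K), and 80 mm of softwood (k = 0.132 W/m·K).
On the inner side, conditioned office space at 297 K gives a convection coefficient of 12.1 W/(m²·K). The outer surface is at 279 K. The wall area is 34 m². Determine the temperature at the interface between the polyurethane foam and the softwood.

T ≈ 281 K

Thermal resistances in series:
R_inner film = 1/(h_i·A) = 1/(12.1×34) = 0.002431 K/W
R_stainless steel = L/(kA) = 0.0054/(14.5×34) = 1.095×10^-5 K/W
R_polyurethane foam = L/(kA) = 0.16/(0.0269×34) = 0.1749 K/W
R_softwood = L/(kA) = 0.08/(0.132×34) = 0.01783 K/W
R_total = 0.1952 K/W;  Q = ΔT/R_total = 18/0.1952 = 92.21 W
T_interface = T_inner − Q·ΣR(inner→interface) = 297 − 92.2×0.1774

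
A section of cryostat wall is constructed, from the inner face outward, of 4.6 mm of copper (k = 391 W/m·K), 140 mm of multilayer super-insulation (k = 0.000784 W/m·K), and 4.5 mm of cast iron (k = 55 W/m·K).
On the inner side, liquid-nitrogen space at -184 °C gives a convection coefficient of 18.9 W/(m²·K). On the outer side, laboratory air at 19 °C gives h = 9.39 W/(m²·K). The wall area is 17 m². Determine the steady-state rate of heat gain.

Series thermal resistances:
R_inner film = 1/(h_i·A) = 1/(18.9×17) = 0.003112 K/W
R_copper = L/(kA) = 0.0046/(391×17) = 6.92×10^-7 K/W
R_multilayer super-insulation = L/(kA) = 0.14/(0.000784×17) = 10.5 K/W
R_cast iron = L/(kA) = 0.0045/(55×17) = 4.813×10^-6 K/W
R_outer film = 1/(h_o·A) = 1/(9.39×17) = 0.006264 K/W
R_total = 10.51 K/W
Q = ΔT / R_total = 203 / 10.51

Q ≈ 19.3 W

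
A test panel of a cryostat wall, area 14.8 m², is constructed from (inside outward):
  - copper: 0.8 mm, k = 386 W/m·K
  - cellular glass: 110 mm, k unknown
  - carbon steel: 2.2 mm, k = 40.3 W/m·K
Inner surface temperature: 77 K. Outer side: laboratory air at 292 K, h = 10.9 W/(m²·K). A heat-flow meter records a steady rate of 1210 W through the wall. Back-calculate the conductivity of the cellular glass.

k ≈ 0.0433 W/(m·K)

Using the resistance-network approach (series):
R_copper = L/(kA) = 0.0008/(386×14.8) = 1.4×10^-7 K/W
R_carbon steel = L/(kA) = 0.0022/(40.3×14.8) = 3.689×10^-6 K/W
R_outer film = 1/(h_o·A) = 1/(10.9×14.8) = 0.006199 K/W
Sum of known resistances R_other = 0.006203 K/W
Total R = ΔT/Q = 215/1210 = 0.1777 K/W
R_cellular glass = R_total − R_other = 0.1715 K/W
k = L/(R·A) = 0.11/(0.1715×14.8)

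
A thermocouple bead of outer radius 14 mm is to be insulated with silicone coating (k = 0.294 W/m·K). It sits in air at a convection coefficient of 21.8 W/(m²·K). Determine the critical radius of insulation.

r_cr ≈ 27 mm

For a sphere r_cr = 2k/h = 2×0.294/21.8
r_cr = 27 mm; since the bare radius (14 mm) is below r_cr, adding a thin layer of insulation will *increase* heat loss.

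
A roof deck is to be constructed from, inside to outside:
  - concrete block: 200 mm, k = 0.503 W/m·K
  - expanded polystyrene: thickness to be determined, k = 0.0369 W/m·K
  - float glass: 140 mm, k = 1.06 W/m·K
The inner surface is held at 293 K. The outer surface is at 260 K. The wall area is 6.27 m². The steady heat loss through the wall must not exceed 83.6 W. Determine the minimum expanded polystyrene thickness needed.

Thermal resistances in series:
R_concrete block = L/(kA) = 0.2/(0.503×6.27) = 0.06342 K/W
R_float glass = L/(kA) = 0.14/(1.06×6.27) = 0.02106 K/W
Sum of the known resistances R_other = 0.08448 K/W
Required total resistance R_tot = ΔT/Q_allow = 33/83.6 = 0.3947 K/W
R_expanded polystyrene = R_tot − R_other = 0.3103 K/W
L = R·k·A = 0.3103×0.0369×6.27

L ≈ 71.8 mm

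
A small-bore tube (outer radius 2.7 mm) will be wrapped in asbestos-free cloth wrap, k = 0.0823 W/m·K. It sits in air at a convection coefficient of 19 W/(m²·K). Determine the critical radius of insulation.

For a cylinder r_cr = k/h = 0.0823/19
r_cr = 4.33 mm; since the bare radius (2.7 mm) is below r_cr, adding a thin layer of insulation will *increase* heat loss.

r_cr ≈ 4.33 mm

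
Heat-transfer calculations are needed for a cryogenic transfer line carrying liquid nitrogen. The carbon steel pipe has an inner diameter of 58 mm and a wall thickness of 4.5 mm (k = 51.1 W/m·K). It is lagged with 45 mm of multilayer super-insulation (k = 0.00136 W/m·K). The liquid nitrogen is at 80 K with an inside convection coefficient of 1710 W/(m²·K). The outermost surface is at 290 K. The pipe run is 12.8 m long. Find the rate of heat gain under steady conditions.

Q ≈ 27 W

Treating each annulus and film as a series resistance:
R_inner film = 1/(h_i·2πr₁L) = 1/(1710×2π×0.029×12.8) = 2.507×10^-4 K/W
R_carbon steel pipe wall = ln(33.5/29)/(2π×51.1×12.8) = 3.51×10^-5 K/W
R_multilayer super-insulation = ln(78.5/33.5)/(2π×0.00136×12.8) = 7.785 K/W
R_total = 7.786 K/W
Q = ΔT/R_total = 210/7.786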